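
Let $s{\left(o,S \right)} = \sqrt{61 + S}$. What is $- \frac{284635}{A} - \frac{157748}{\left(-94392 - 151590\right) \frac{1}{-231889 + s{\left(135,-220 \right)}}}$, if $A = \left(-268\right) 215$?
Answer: $- \frac{210767108142007}{1417348284} + \frac{78874 i \sqrt{159}}{122991} \approx -1.4871 \cdot 10^{5} + 8.0865 i$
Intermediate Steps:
$A = -57620$
$- \frac{284635}{A} - \frac{157748}{\left(-94392 - 151590\right) \frac{1}{-231889 + s{\left(135,-220 \right)}}} = - \frac{284635}{-57620} - \frac{157748}{\left(-94392 - 151590\right) \frac{1}{-231889 + \sqrt{61 - 220}}} = \left(-284635\right) \left(- \frac{1}{57620}\right) - \frac{157748}{\left(-245982\right) \frac{1}{-231889 + \sqrt{-159}}} = \frac{56927}{11524} - \frac{157748}{\left(-245982\right) \frac{1}{-231889 + i \sqrt{159}}} = \frac{56927}{11524} - 157748 \left(\frac{231889}{245982} - \frac{i \sqrt{159}}{245982}\right) = \frac{56927}{11524} - \left(\frac{18290012986}{122991} - \frac{78874 i \sqrt{159}}{122991}\right) = - \frac{210767108142007}{1417348284} + \frac{78874 i \sqrt{159}}{122991}$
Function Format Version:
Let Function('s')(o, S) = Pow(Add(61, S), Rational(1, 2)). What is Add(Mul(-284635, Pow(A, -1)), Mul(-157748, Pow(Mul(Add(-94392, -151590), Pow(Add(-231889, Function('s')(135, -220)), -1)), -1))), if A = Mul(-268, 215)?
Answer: Add(Rational(-210767108142007, 1417348284), Mul(Rational(78874, 122991), I, Pow(159, Rational(1, 2)))) ≈ Add(-1.4871e+5, Mul(8.0865, I))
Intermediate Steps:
A = -57620
Add(Mul(-284635, Pow(A, -1)), Mul(-157748, Pow(Mul(Add(-94392, -151590), Pow(Add(-231889, Function('s')(135, -220)), -1)), -1))) = Add(Mul(-284635, Pow(-57620, -1)), Mul(-157748, Pow(Mul(Add(-94392, -151590), Pow(Add(-231889, Pow(Add(61, -220), Rational(1, 2))), -1)), -1))) = Add(Mul(-284635, Rational(-1, 57620)), Mul(-157748, Pow(Mul(-245982, Pow(Add(-231889, Pow(-159, Rational(1, 2))), -1)), -1))) = Add(Rational(56927, 11524), Mul(-157748, Pow(Mul(-245982, Pow(Add(-231889, Mul(I, Pow(159, Rational(1, 2)))), -1)), -1))) = Add(Rational(56927, 11524), Mul(-157748, Add(Rational(231889, 245982), Mul(Rational(-1, 245982), I, Pow(159, Rational(1, 2)))))) = Add(Rational(56927, 11524), Add(Rational(-18290012986, 122991), Mul(Rational(78874, 122991), I, Pow(159, Rational(1, 2))))) = Add(Rational(-210767108142007, 1417348284), Mul(Rational(78874, 122991), I, Pow(159, Rational(1, 2))))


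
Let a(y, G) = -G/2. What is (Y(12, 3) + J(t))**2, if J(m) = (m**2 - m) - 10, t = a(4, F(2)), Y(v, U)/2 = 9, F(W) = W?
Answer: 100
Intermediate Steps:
Y(v, U) = 18 (Y(v, U) = 2*9 = 18)
a(y, G) = -G/2
t = -1 (t = -1/2*2 = -1)
J(m) = -10 + m**2 - m
(Y(12, 3) + J(t))**2 = (18 + (-10 + (-1)**2 - 1*(-1)))**2 = (18 + (-10 + 1 + 1))**2 = (18 - 8)**2 = 10**2 = 100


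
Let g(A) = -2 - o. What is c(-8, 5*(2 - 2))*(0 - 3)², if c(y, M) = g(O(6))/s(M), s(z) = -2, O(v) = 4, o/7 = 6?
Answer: 198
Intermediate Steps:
o = 42 (o = 7*6 = 42)
g(A) = -44 (g(A) = -2 - 1*42 = -2 - 42 = -44)
c(y, M) = 22 (c(y, M) = -44/(-2) = -44*(-½) = 22)
c(-8, 5*(2 - 2))*(0 - 3)² = 22*(0 - 3)² = 22*(-3)² = 22*9 = 198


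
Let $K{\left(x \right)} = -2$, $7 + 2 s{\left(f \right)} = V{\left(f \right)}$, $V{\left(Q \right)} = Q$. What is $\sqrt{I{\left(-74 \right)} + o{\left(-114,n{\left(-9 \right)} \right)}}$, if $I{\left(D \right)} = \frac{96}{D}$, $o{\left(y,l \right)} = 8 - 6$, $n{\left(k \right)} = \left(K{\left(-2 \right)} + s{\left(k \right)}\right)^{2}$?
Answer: $\frac{\sqrt{962}}{37} \approx 0.83827$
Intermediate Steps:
$s{\left(f \right)} = - \frac{7}{2} + \frac{f}{2}$
$n{\left(k \right)} = \left(- \frac{11}{2} + \frac{k}{2}\right)^{2}$ ($n{\left(k \right)} = \left(-2 + \left(- \frac{7}{2} + \frac{k}{2}\right)\right)^{2} = \left(- \frac{11}{2} + \frac{k}{2}\right)^{2}$)
$o{\left(y,l \right)} = 2$ ($o{\left(y,l \right)} = 8 - 6 = 2$)
$\sqrt{I{\left(-74 \right)} + o{\left(-114,n{\left(-9 \right)} \right)}} = \sqrt{\frac{96}{-74} + 2} = \sqrt{96 \left(- \frac{1}{74}\right) + 2} = \sqrt{- \frac{48}{37} + 2} = \sqrt{\frac{26}{37}} = \frac{\sqrt{962}}{37}$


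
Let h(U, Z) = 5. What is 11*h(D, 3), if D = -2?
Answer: 55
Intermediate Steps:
11*h(D, 3) = 11*5 = 55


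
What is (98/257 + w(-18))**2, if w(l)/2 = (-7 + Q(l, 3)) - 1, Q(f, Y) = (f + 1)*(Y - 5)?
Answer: 181225444/66049 ≈ 2743.8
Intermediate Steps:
Q(f, Y) = (1 + f)*(-5 + Y)
w(l) = -20 - 4*l (w(l) = 2*((-7 + (-5 + 3 - 5*l + 3*l)) - 1) = 2*((-7 + (-2 - 2*l)) - 1) = 2*((-9 - 2*l) - 1) = 2*(-10 - 2*l) = -20 - 4*l)
(98/257 + w(-18))**2 = (98/257 + (-20 - 4*(-18)))**2 = (98*(1/257) + (-20 + 72))**2 = (98/257 + 52)**2 = (13462/257)**2 = 181225444/66049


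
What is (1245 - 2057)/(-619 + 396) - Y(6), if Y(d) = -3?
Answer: 1481/223 ≈ 6.6413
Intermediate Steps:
(1245 - 2057)/(-619 + 396) - Y(6) = (1245 - 2057)/(-619 + 396) - 1*(-3) = -812/(-223) + 3 = -812*(-1/223) + 3 = 812/223 + 3 = 1481/223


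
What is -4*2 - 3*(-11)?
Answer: 25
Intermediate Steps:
-4*2 - 3*(-11) = -8 + 33 = 25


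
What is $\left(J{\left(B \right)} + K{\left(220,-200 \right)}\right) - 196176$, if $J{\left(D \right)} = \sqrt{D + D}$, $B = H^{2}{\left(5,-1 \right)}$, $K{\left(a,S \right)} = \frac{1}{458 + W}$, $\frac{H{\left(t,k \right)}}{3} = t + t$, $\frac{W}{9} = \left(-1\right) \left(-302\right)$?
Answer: $- \frac{623054975}{3176} + 30 \sqrt{2} \approx -1.9613 \cdot 10^{5}$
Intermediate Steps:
$W = 2718$ ($W = 9 \left(\left(-1\right) \left(-302\right)\right) = 9 \cdot 302 = 2718$)
$H{\left(t,k \right)} = 6 t$ ($H{\left(t,k \right)} = 3 \left(t + t\right) = 3 \cdot 2 t = 6 t$)
$K{\left(a,S \right)} = \frac{1}{3176}$ ($K{\left(a,S \right)} = \frac{1}{458 + 2718} = \frac{1}{3176}$)
$B = 900$ ($B = \left(6 \cdot 5\right)^{2} = 30^{2} = 900$)
$J{\left(D \right)} = \sqrt{2} \sqrt{D}$ ($J{\left(D \right)} = \sqrt{2 D} = \sqrt{2} \sqrt{D}$)
$\left(J{\left(B \right)} + K{\left(220,-200 \right)}\right) - 196176 = \left(\sqrt{2} \sqrt{900} + \frac{1}{3176}\right) - 196176 = \left(\sqrt{2} \cdot 30 + \frac{1}{3176}\right) - 196176 = \left(30 \sqrt{2} + \frac{1}{3176}\right) - 196176 = \left(\frac{1}{3176} + 30 \sqrt{2}\right) - 196176 = - \frac{623054975}{3176} + 30 \sqrt{2}$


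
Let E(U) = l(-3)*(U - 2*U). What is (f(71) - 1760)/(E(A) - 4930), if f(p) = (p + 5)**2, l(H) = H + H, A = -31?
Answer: -1004/1279 ≈ -0.78499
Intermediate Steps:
l(H) = 2*H
f(p) = (5 + p)**2
E(U) = 6*U (E(U) = (2*(-3))*(U - 2*U) = -(-6)*U = 6*U)
(f(71) - 1760)/(E(A) - 4930) = ((5 + 71)**2 - 1760)/(6*(-31) - 4930) = (76**2 - 1760)/(-186 - 4930) = (5776 - 1760)/(-5116) = 4016*(-1/5116) = -1004/1279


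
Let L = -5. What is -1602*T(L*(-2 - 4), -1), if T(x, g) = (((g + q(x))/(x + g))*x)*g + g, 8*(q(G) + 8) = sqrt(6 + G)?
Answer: -350037/29 ≈ -12070.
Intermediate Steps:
q(G) = -8 + sqrt(6 + G)/8
T(x, g) = g + g*x*(-8 + g + sqrt(6 + x)/8)/(g + x) (T(x, g) = (((g + (-8 + sqrt(6 + x)/8))/(x + g))*x)*g + g = (((-8 + g + sqrt(6 + x)/8)/(g + x))*x)*g + g = (x*(-8 + g + sqrt(6 + x)/8)/(g + x))*g + g = g*x*(-8 + g + sqrt(6 + x)/8)/(g + x) + g = g + g*x*(-8 + g + sqrt(6 + x)/8)/(g + x))
-1602*T(L*(-2 - 4), -1) = -801*(-1)*(-(-280)*(-2 - 4) + 8*(-1) + (-5*(-2 - 4))*sqrt(6 - 5*(-2 - 4)) + 8*(-1)*(-5*(-2 - 4)))/(4*(-1 - 5*(-2 - 4))) = -801*(-1)*(-(-280)*(-6) - 8 + (-5*(-6))*sqrt(6 - 5*(-6)) + 8*(-1)*(-5*(-6)))/(4*(-1 - 5*(-6))) = -801*(-1)*(-56*30 - 8 + 30*sqrt(6 + 30) + 8*(-1)*30)/(4*(-1 + 30)) = -801*(-1)*(-1680 - 8 + 30*sqrt(36) - 240)/(4*29) = -801*(-1)*(-1680 - 8 + 30*6 - 240)/(4*29) = -801*(-1)*(-1680 - 8 + 180 - 240)/(4*29) = -801*(-1)*(-1748)/(4*29) = -1602*437/58 = -350037/29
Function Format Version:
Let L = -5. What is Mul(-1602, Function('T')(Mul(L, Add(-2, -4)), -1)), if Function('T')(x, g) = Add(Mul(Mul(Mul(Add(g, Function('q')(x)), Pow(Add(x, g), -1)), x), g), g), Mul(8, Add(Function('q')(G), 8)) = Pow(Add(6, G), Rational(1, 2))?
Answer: Rational(-350037, 29) ≈ -12070.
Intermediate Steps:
Function('q')(G) = Add(-8, Mul(Rational(1, 8), Pow(Add(6, G), Rational(1, 2))))
Function('T')(x, g) = Add(g, Mul(g, x, Pow(Add(g, x), -1), Add(-8, g, Mul(Rational(1, 8), Pow(Add(6, x), Rational(1, 2)))))) (Function('T')(x, g) = Add(Mul(Mul(Mul(Add(g, Add(-8, Mul(Rational(1, 8), Pow(Add(6, x), Rational(1, 2))))), Pow(Add(x, g), -1)), x), g), g) = Add(Mul(Mul(Mul(Add(-8, g, Mul(Rational(1, 8), Pow(Add(6, x), Rational(1, 2)))), Pow(Add(g, x), -1)), x), g), g) = Add(Mul(Mul(Mul(Pow(Add(g, x), -1), Add(-8, g, Mul(Rational(1, 8), Pow(Add(6, x), Rational(1, 2))))), x), g), g) = Add(Mul(Mul(x, Pow(Add(g, x), -1), Add(-8, g, Mul(Rational(1, 8), Pow(Add(6, x), Rational(1, 2))))), g), g) = Add(Mul(g, x, Pow(Add(g, x), -1), Add(-8, g, Mul(Rational(1, 8), Pow(Add(6, x), Rational(1, 2))))), g) = Add(g, Mul(g, x, Pow(Add(g, x), -1), Add(-8, g, Mul(Rational(1, 8), Pow(Add(6, x), Rational(1, 2)))))))
Mul(-1602, Function('T')(Mul(L, Add(-2, -4)), -1)) = Mul(-1602, Mul(Rational(1, 8), -1, Pow(Add(-1, Mul(-5, Add(-2, -4))), -1), Add(Mul(-56, Mul(-5, Add(-2, -4))), Mul(8, -1), Mul(Mul(-5, Add(-2, -4)), Pow(Add(6, Mul(-5, Add(-2, -4))), Rational(1, 2))), Mul(8, -1, Mul(-5, Add(-2, -4)))))) = Mul(-1602, Mul(Rational(1, 8), -1, Pow(Add(-1, Mul(-5, -6)), -1), Add(Mul(-56, Mul(-5, -6)), -8, Mul(Mul(-5, -6), Pow(Add(6, Mul(-5, -6)), Rational(1, 2))), Mul(8, -1, Mul(-5, -6))))) = Mul(-1602, Mul(Rational(1, 8), -1, Pow(Add(-1, 30), -1), Add(Mul(-56, 30), -8, Mul(30, Pow(Add(6, 30), Rational(1, 2))), Mul(8, -1, 30)))) = Mul(-1602, Mul(Rational(1, 8), -1, Pow(29, -1), Add(-1680, -8, Mul(30, Pow(36, Rational(1, 2))), -240))) = Mul(-1602, Mul(Rational(1, 8), -1, Rational(1, 29), Add(-1680, -8, Mul(30, 6), -240))) = Mul(-1602, Mul(Rational(1, 8), -1, Rational(1, 29), Add(-1680, -8, 180, -240))) = Mul(-1602, Mul(Rational(1, 8), -1, Rational(1, 29), -1748)) = Mul(-1602, Rational(437, 58)) = Rational(-350037, 29)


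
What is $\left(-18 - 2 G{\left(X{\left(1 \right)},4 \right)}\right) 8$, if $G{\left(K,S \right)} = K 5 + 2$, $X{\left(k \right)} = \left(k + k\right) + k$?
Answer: $-416$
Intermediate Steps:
$X{\left(k \right)} = 3 k$ ($X{\left(k \right)} = 2 k + k = 3 k$)
$G{\left(K,S \right)} = 2 + 5 K$ ($G{\left(K,S \right)} = 5 K + 2 = 2 + 5 K$)
$\left(-18 - 2 G{\left(X{\left(1 \right)},4 \right)}\right) 8 = \left(-18 - 2 \left(2 + 5 \cdot 3 \cdot 1\right)\right) 8 = \left(-18 - 2 \left(2 + 5 \cdot 3\right)\right) 8 = \left(-18 - 2 \left(2 + 15\right)\right) 8 = \left(-18 - 34\right) 8 = \left(-52\right) 8 = -416$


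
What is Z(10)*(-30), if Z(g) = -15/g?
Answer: 45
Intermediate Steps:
Z(10)*(-30) = -15/10*(-30) = -15*1/10*(-30) = -3/2*(-30) = 45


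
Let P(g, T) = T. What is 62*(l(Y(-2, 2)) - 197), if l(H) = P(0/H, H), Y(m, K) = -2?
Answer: -12338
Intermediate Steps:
l(H) = H
62*(l(Y(-2, 2)) - 197) = 62*(-2 - 197) = 62*(-199) = -12338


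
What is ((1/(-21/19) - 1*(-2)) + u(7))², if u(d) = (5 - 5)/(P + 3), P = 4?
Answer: 529/441 ≈ 1.1995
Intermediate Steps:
u(d) = 0 (u(d) = (5 - 5)/(4 + 3) = 0/7 = 0*(⅐) = 0)
((1/(-21/19) - 1*(-2)) + u(7))² = ((1/(-21/19) - 1*(-2)) + 0)² = ((1/(-21*1/19) + 2) + 0)² = ((1/(-21/19) + 2) + 0)² = ((-19/21 + 2) + 0)² = (23/21 + 0)² = (23/21)² = 529/441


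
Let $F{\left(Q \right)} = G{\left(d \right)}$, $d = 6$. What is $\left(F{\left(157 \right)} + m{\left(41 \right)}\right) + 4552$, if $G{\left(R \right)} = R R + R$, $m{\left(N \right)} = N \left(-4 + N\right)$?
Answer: $6111$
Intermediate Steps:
$G{\left(R \right)} = R + R^{2}$ ($G{\left(R \right)} = R^{2} + R = R + R^{2}$)
$F{\left(Q \right)} = 42$ ($F{\left(Q \right)} = 6 \left(1 + 6\right) = 6 \cdot 7 = 42$)
$\left(F{\left(157 \right)} + m{\left(41 \right)}\right) + 4552 = \left(42 + 41 \left(-4 + 41\right)\right) + 4552 = \left(42 + 41 \cdot 37\right) + 4552 = \left(42 + 1517\right) + 4552 = 1559 + 4552 = 6111$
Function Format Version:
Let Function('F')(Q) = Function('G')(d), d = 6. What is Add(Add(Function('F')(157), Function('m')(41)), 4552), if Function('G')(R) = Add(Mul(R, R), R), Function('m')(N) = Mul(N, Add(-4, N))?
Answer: 6111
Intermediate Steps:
Function('G')(R) = Add(R, Pow(R, 2)) (Function('G')(R) = Add(Pow(R, 2), R) = Add(R, Pow(R, 2)))
Function('F')(Q) = 42 (Function('F')(Q) = Mul(6, Add(1, 6)) = Mul(6, 7) = 42)
Add(Add(Function('F')(157), Function('m')(41)), 4552) = Add(Add(42, Mul(41, Add(-4, 41))), 4552) = Add(Add(42, Mul(41, 37)), 4552) = Add(Add(42, 1517), 4552) = Add(1559, 4552) = 6111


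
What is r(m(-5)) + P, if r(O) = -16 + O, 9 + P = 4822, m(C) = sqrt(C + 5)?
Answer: 4797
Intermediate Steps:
m(C) = sqrt(5 + C)
P = 4813 (P = -9 + 4822 = 4813)
r(m(-5)) + P = (-16 + sqrt(5 - 5)) + 4813 = (-16 + sqrt(0)) + 4813 = (-16 + 0) + 4813 = -16 + 4813 = 4797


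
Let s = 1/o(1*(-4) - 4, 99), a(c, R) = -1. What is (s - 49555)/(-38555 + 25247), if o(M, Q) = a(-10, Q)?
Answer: 12389/3327 ≈ 3.7238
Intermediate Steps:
o(M, Q) = -1
s = -1 (s = 1/(-1) = -1)
(s - 49555)/(-38555 + 25247) = (-1 - 49555)/(-38555 + 25247) = -49556/(-13308) = -49556*(-1/13308) = 12389/3327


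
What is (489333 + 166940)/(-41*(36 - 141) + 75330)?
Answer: 656273/79635 ≈ 8.2410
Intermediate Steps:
(489333 + 166940)/(-41*(36 - 141) + 75330) = 656273/(-41*(-105) + 75330) = 656273/(4305 + 75330) = 656273/79635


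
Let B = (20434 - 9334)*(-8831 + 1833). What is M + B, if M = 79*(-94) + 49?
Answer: -77685177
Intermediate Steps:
M = -7377 (M = -7426 + 49 = -7377)
B = -77677800 (B = 11100*(-6998) = -77677800)
M + B = -7377 - 77677800 = -77685177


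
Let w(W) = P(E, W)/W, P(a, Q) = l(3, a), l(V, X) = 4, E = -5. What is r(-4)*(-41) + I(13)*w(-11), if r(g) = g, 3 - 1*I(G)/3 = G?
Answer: 1924/11 ≈ 174.91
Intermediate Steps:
I(G) = 9 - 3*G
P(a, Q) = 4
w(W) = 4/W
r(-4)*(-41) + I(13)*w(-11) = -4*(-41) + (9 - 3*13)*(4/(-11)) = 164 + (9 - 39)*(4*(-1/11)) = 164 - 30*(-4/11) = 164 + 120/11 = 1924/11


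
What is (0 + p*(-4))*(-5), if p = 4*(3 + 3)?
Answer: 480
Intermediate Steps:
p = 24 (p = 4*6 = 24)
(0 + p*(-4))*(-5) = (0 + 24*(-4))*(-5) = (0 - 96)*(-5) = -96*(-5) = 480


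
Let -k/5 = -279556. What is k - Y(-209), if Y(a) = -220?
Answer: 1398000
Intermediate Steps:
k = 1397780 (k = -5*(-279556) = 1397780)
k - Y(-209) = 1397780 - 1*(-220) = 1397780 + 220 = 1398000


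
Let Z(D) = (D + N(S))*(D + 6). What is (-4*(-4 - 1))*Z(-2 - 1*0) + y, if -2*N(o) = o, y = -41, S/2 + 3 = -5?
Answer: 439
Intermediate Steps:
S = -16 (S = -6 + 2*(-5) = -6 - 10 = -16)
N(o) = -o/2
Z(D) = (6 + D)*(8 + D) (Z(D) = (D - ½*(-16))*(D + 6) = (D + 8)*(6 + D) = (8 + D)*(6 + D) = (6 + D)*(8 + D))
(-4*(-4 - 1))*Z(-2 - 1*0) + y = (-4*(-4 - 1))*(48 + (-2 - 1*0)² + 14*(-2 - 1*0)) - 41 = (-4*(-5))*(48 + (-2 + 0)² + 14*(-2 + 0)) - 41 = 20*(48 + (-2)² + 14*(-2)) - 41 = 20*(48 + 4 - 28) - 41 = 20*24 - 41 = 480 - 41 = 439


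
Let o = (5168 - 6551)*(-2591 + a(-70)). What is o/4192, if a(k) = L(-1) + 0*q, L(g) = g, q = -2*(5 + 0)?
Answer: 112023/131 ≈ 855.14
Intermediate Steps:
q = -10 (q = -2*5 = -10)
a(k) = -1 (a(k) = -1 + 0*(-10) = -1 + 0 = -1)
o = 3584736 (o = (5168 - 6551)*(-2591 - 1) = -1383*(-2592) = 3584736)
o/4192 = 3584736/4192 = 3584736*(1/4192) = 112023/131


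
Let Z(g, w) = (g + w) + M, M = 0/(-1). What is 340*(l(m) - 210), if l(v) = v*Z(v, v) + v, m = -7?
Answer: -40460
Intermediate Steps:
M = 0 (M = 0*(-1) = 0)
Z(g, w) = g + w (Z(g, w) = (g + w) + 0 = g + w)
l(v) = v + 2*v**2 (l(v) = v*(v + v) + v = v*(2*v) + v = 2*v**2 + v = v + 2*v**2)
340*(l(m) - 210) = 340*(-7*(1 + 2*(-7)) - 210) = 340*(-7*(1 - 14) - 210) = 340*(-7*(-13) - 210) = 340*(91 - 210) = 340*(-119) = -40460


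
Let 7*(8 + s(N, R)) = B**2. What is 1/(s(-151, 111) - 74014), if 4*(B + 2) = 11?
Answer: -112/8290455 ≈ -1.3510e-5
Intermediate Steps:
B = 3/4 (B = -2 + (1/4)*11 = -2 + 11/4 = 3/4 ≈ 0.75000)
s(N, R) = -887/112 (s(N, R) = -8 + (3/4)**2/7 = -8 + (1/7)*(9/16) = -8 + 9/112 = -887/112)
1/(s(-151, 111) - 74014) = 1/(-887/112 - 74014) = 1/(-8290455/112) = -112/8290455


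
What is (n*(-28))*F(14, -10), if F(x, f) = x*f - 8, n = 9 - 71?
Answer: -256928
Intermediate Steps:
n = -62
F(x, f) = -8 + f*x (F(x, f) = f*x - 8 = -8 + f*x)
(n*(-28))*F(14, -10) = (-62*(-28))*(-8 - 10*14) = 1736*(-8 - 140) = 1736*(-148) = -256928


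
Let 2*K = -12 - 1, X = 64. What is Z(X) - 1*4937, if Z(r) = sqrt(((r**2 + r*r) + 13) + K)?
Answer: -4937 + sqrt(32794)/2 ≈ -4846.5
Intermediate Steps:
K = -13/2 (K = (-12 - 1)/2 = (1/2)*(-13) = -13/2 ≈ -6.5000)
Z(r) = sqrt(13/2 + 2*r**2) (Z(r) = sqrt(((r**2 + r*r) + 13) - 13/2) = sqrt(((r**2 + r**2) + 13) - 13/2) = sqrt((2*r**2 + 13) - 13/2) = sqrt((13 + 2*r**2) - 13/2) = sqrt(13/2 + 2*r**2))
Z(X) - 1*4937 = sqrt(26 + 8*64**2)/2 - 1*4937 = sqrt(26 + 8*4096)/2 - 4937 = sqrt(26 + 32768)/2 - 4937 = sqrt(32794)/2 - 4937 = -4937 + sqrt(32794)/2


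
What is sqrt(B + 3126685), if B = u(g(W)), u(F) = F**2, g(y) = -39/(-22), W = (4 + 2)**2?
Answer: sqrt(1513317061)/22 ≈ 1768.2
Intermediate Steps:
W = 36 (W = 6**2 = 36)
g(y) = 39/22 (g(y) = -39*(-1/22) = 39/22)
B = 1521/484 (B = (39/22)**2 = 1521/484 ≈ 3.1426)
sqrt(B + 3126685) = sqrt(1521/484 + 3126685) = sqrt(1513317061/484) = sqrt(1513317061)/22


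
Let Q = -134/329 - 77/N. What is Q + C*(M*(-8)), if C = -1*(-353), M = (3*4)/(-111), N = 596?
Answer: 2211072575/7255108 ≈ 304.76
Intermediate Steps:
M = -4/37 (M = 12*(-1/111) = -4/37 ≈ -0.10811)
C = 353
Q = -105197/196084 (Q = -134/329 - 77/596 = -105197/196084 ≈ -0.53649)
Q + C*(M*(-8)) = -105197/196084 + 353*(-4/37*(-8)) = -105197/196084 + 353*(32/37) = -105197/196084 + 11296/37 = 2211072575/7255108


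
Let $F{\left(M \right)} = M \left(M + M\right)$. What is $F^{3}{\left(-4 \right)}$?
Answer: $32768$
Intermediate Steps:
$F{\left(M \right)} = 2 M^{2}$ ($F{\left(M \right)} = M 2 M = 2 M^{2}$)
$F^{3}{\left(-4 \right)} = \left(2 \left(-4\right)^{2}\right)^{3} = \left(2 \cdot 16\right)^{3} = 32^{3} = 32768$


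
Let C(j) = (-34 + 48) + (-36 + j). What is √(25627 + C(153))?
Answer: 9*√318 ≈ 160.49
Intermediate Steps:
C(j) = -22 + j (C(j) = 14 + (-36 + j) = -22 + j)
√(25627 + C(153)) = √(25627 + (-22 + 153)) = √(25627 + 131) = √25758 = 9*√318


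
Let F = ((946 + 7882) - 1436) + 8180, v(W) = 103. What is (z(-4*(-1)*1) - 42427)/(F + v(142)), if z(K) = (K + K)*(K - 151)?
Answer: -43603/15675 ≈ -2.7817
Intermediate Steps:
z(K) = 2*K*(-151 + K) (z(K) = (2*K)*(-151 + K) = 2*K*(-151 + K))
F = 15572 (F = (8828 - 1436) + 8180 = 7392 + 8180 = 15572)
(z(-4*(-1)*1) - 42427)/(F + v(142)) = (2*(-4*(-1)*1)*(-151 - 4*(-1)*1) - 42427)/(15572 + 103) = (2*(4*1)*(-151 + 4*1) - 42427)/15675 = (2*4*(-151 + 4) - 42427)*(1/15675) = (2*4*(-147) - 42427)*(1/15675) = (-1176 - 42427)*(1/15675) = -43603*1/15675 = -43603/15675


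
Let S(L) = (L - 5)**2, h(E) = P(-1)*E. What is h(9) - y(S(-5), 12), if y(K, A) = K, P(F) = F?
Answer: -109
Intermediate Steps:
h(E) = -E
S(L) = (-5 + L)**2
h(9) - y(S(-5), 12) = -1*9 - (-5 - 5)**2 = -9 - 1*(-10)**2 = -9 - 1*100 = -9 - 100 = -109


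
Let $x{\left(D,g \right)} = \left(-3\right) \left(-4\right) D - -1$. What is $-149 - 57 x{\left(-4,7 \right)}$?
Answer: $2530$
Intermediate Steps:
$x{\left(D,g \right)} = 1 + 12 D$ ($x{\left(D,g \right)} = 12 D + 1 = 1 + 12 D$)
$-149 - 57 x{\left(-4,7 \right)} = -149 - 57 \left(1 + 12 \left(-4\right)\right) = -149 - 57 \left(1 - 48\right) = -149 - -2679 = -149 + 2679 = 2530$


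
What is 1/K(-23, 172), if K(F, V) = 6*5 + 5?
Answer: 1/35 ≈ 0.028571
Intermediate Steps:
K(F, V) = 35 (K(F, V) = 30 + 5 = 35)
1/K(-23, 172) = 1/35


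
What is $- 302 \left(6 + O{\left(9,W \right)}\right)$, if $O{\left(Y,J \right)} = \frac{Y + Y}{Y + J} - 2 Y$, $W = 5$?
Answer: $\frac{22650}{7} \approx 3235.7$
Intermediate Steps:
$O{\left(Y,J \right)} = - 2 Y + \frac{2 Y}{J + Y}$ ($O{\left(Y,J \right)} = \frac{2 Y}{J + Y} - 2 Y = - 2 Y + \frac{2 Y}{J + Y}$)
$- 302 \left(6 + O{\left(9,W \right)}\right) = - 302 \left(6 + 2 \cdot 9 \frac{1}{5 + 9} \left(1 - 5 - 9\right)\right) = - 302 \left(6 + 2 \cdot 9 \cdot \frac{1}{14} \left(1 - 5 - 9\right)\right) = - 302 \left(6 + 2 \cdot 9 \cdot \frac{1}{14} \left(-13\right)\right) = - 302 \left(6 - \frac{117}{7}\right) = \left(-302\right) \left(- \frac{75}{7}\right) = \frac{22650}{7}$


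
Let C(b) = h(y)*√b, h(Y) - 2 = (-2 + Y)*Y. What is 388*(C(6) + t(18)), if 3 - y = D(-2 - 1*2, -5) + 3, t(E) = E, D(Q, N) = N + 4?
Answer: 6984 + 388*√6 ≈ 7934.4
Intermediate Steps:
D(Q, N) = 4 + N
y = 1 (y = 3 - ((4 - 5) + 3) = 3 - (-1 + 3) = 3 - 1*2 = 3 - 2 = 1)
h(Y) = 2 + Y*(-2 + Y) (h(Y) = 2 + (-2 + Y)*Y = 2 + Y*(-2 + Y))
C(b) = √b (C(b) = (2 + 1² - 2*1)*√b = (2 + 1 - 2)*√b = 1*√b = √b)
388*(C(6) + t(18)) = 388*(√6 + 18) = 388*(18 + √6) = 6984 + 388*√6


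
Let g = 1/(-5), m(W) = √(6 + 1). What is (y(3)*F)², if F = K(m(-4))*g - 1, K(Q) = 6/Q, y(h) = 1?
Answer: 211/175 + 12*√7/35 ≈ 2.1128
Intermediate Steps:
m(W) = √7
g = -⅕ ≈ -0.20000
F = -1 - 6*√7/35 (F = (6/(√7))*(-⅕) - 1 = (6*(√7/7))*(-⅕) - 1 = (6*√7/7)*(-⅕) - 1 = -6*√7/35 - 1 = -1 - 6*√7/35 ≈ -1.4536)
(y(3)*F)² = (1*(-1 - 6*√7/35))² = (-1 - 6*√7/35)²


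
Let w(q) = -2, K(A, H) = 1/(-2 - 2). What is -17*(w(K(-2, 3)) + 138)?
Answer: -2312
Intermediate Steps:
K(A, H) = -¼ (K(A, H) = 1/(-4) = -¼)
-17*(w(K(-2, 3)) + 138) = -17*(-2 + 138) = -17*136 = -2312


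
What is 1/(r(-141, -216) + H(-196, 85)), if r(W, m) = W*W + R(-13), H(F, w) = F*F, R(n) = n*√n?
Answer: 58297/3398542406 + 13*I*√13/3398542406 ≈ 1.7154e-5 + 1.3792e-8*I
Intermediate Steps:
R(n) = n^(3/2)
H(F, w) = F²
r(W, m) = W² - 13*I*√13 (r(W, m) = W*W + (-13)^(3/2) = W² - 13*I*√13)
1/(r(-141, -216) + H(-196, 85)) = 1/(((-141)² - 13*I*√13) + (-196)²) = 1/((19881 - 13*I*√13) + 38416) = 1/(58297 - 13*I*√13)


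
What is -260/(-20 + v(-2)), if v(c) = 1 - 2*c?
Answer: 52/3 ≈ 17.333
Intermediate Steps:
-260/(-20 + v(-2)) = -260/(-20 + (1 - 2*(-2))) = -260/(-20 + (1 + 4)) = -260/(-20 + 5) = -260/(-15) = -1/15*(-260) = 52/3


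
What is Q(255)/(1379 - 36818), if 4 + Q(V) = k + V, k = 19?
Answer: -90/11813 ≈ -0.0076187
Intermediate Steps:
Q(V) = 15 + V (Q(V) = -4 + (19 + V) = 15 + V)
Q(255)/(1379 - 36818) = (15 + 255)/(1379 - 36818) = 270/(-35439) = 270*(-1/35439) = -90/11813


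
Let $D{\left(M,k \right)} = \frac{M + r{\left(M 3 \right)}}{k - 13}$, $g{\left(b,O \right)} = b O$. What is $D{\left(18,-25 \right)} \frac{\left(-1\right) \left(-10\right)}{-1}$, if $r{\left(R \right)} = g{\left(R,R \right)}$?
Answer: $\frac{14670}{19} \approx 772.11$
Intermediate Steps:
$g{\left(b,O \right)} = O b$
$r{\left(R \right)} = R^{2}$ ($r{\left(R \right)} = R R = R^{2}$)
$D{\left(M,k \right)} = \frac{M + 9 M^{2}}{-13 + k}$ ($D{\left(M,k \right)} = \frac{M + \left(M 3\right)^{2}}{k - 13} = \frac{M + \left(3 M\right)^{2}}{-13 + k} = \frac{M + 9 M^{2}}{-13 + k}$)
$D{\left(18,-25 \right)} \frac{\left(-1\right) \left(-10\right)}{-1} = \frac{18 \left(1 + 9 \cdot 18\right)}{-13 - 25} \frac{\left(-1\right) \left(-10\right)}{-1} = \frac{18 \left(1 + 162\right)}{-38} \cdot 10 \left(-1\right) = 18 \left(- \frac{1}{38}\right) 163 \left(-10\right) = \left(- \frac{1467}{19}\right) \left(-10\right) = \frac{14670}{19}$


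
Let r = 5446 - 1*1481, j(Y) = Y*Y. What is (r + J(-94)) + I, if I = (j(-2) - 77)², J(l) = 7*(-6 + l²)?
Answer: 71104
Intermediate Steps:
j(Y) = Y²
J(l) = -42 + 7*l²
I = 5329 (I = ((-2)² - 77)² = (4 - 77)² = (-73)² = 5329)
r = 3965 (r = 5446 - 1481 = 3965)
(r + J(-94)) + I = (3965 + (-42 + 7*(-94)²)) + 5329 = (3965 + (-42 + 7*8836)) + 5329 = (3965 + (-42 + 61852)) + 5329 = (3965 + 61810) + 5329 = 65775 + 5329 = 71104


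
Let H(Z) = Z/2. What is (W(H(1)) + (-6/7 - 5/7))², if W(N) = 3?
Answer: 100/49 ≈ 2.0408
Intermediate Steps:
H(Z) = Z/2 (H(Z) = Z*(½) = Z/2)
(W(H(1)) + (-6/7 - 5/7))² = (3 + (-6/7 - 5/7))² = (3 - 11/7)² = (10/7)² = 100/49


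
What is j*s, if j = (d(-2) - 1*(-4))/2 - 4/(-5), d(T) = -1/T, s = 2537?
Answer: 154757/20 ≈ 7737.9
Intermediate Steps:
j = 61/20 (j = (-1/(-2) - 1*(-4))/2 - 4/(-5) = (-1*(-½) + 4)*(½) - 4*(-⅕) = (½ + 4)*(½) + ⅘ = (9/2)*(½) + ⅘ = 9/4 + ⅘ = 61/20 ≈ 3.0500)
j*s = (61/20)*2537 = 154757/20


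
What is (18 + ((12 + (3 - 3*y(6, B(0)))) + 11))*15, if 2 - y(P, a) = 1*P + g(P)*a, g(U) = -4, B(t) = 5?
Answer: -60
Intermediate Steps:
y(P, a) = 2 - P + 4*a (y(P, a) = 2 - (1*P - 4*a) = 2 - (P - 4*a) = 2 + (-P + 4*a) = 2 - P + 4*a)
(18 + ((12 + (3 - 3*y(6, B(0)))) + 11))*15 = (18 + ((12 + (3 - 3*(2 - 1*6 + 4*5))) + 11))*15 = (18 + ((12 + (3 - 3*(2 - 6 + 20))) + 11))*15 = (18 + ((12 + (3 - 3*16)) + 11))*15 = (18 + ((12 + (3 - 48)) + 11))*15 = (18 + ((12 - 45) + 11))*15 = (18 + (-33 + 11))*15 = (18 - 22)*15 = -4*15 = -60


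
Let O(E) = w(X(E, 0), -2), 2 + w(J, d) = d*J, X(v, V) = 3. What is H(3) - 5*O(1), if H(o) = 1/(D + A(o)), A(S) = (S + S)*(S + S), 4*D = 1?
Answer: 5804/145 ≈ 40.028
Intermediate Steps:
D = ¼ (D = (¼)*1 = ¼ ≈ 0.25000)
A(S) = 4*S² (A(S) = (2*S)*(2*S) = 4*S²)
w(J, d) = -2 + J*d (w(J, d) = -2 + d*J = -2 + J*d)
H(o) = 1/(¼ + 4*o²)
O(E) = -8 (O(E) = -2 + 3*(-2) = -2 - 6 = -8)
H(3) - 5*O(1) = 4/(1 + 16*3²) - 5*(-8) = 4/(1 + 16*9) + 40 = 4/(1 + 144) + 40 = 4/145 + 40 = 5804/145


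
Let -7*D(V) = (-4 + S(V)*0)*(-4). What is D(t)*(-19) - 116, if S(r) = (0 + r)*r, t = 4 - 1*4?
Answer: -508/7 ≈ -72.571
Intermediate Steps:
t = 0 (t = 4 - 4 = 0)
S(r) = r² (S(r) = r*r = r²)
D(V) = -16/7 (D(V) = -(-4 + V²*0)*(-4)/7 = -(-4 + 0)*(-4)/7 = -(-4)*(-4)/7 = -⅐*16 = -16/7)
D(t)*(-19) - 116 = -16/7*(-19) - 116 = 304/7 - 116 = -508/7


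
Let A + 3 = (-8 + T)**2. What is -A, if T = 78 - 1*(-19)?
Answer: -7918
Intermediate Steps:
T = 97 (T = 78 + 19 = 97)
A = 7918 (A = -3 + (-8 + 97)**2 = -3 + 89**2 = -3 + 7921 = 7918)
-A = -1*7918 = -7918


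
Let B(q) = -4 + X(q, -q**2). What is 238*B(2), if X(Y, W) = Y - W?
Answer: 476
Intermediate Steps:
B(q) = -4 + q + q**2 (B(q) = -4 + (q - (-1)*q**2) = -4 + (q + q**2) = -4 + q + q**2)
238*B(2) = 238*(-4 + 2 + 2**2) = 238*(-4 + 2 + 4) = 238*2 = 476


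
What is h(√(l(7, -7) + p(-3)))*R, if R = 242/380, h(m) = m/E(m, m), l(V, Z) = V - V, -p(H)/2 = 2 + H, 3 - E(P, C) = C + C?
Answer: 242/95 + 363*√2/190 ≈ 5.2493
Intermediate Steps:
E(P, C) = 3 - 2*C (E(P, C) = 3 - (C + C) = 3 - 2*C)
p(H) = -4 - 2*H (p(H) = -2*(2 + H) = -4 - 2*H)
l(V, Z) = 0
h(m) = m/(3 - 2*m)
R = 121/190 (R = 242*(1/380) = 121/190 ≈ 0.63684)
h(√(l(7, -7) + p(-3)))*R = -√(0 + (-4 - 2*(-3)))/(-3 + 2*√(0 + (-4 - 2*(-3))))*(121/190) = -√(0 + (-4 + 6))/(-3 + 2*√(0 + (-4 + 6)))*(121/190) = -√(0 + 2)/(-3 + 2*√(0 + 2))*(121/190) = -√2/(-3 + 2*√2)*(121/190) = -121*√2/(190*(-3 + 2*√2))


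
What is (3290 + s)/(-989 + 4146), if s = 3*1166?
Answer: 6788/3157 ≈ 2.1501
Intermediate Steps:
s = 3498
(3290 + s)/(-989 + 4146) = (3290 + 3498)/(-989 + 4146) = 6788/3157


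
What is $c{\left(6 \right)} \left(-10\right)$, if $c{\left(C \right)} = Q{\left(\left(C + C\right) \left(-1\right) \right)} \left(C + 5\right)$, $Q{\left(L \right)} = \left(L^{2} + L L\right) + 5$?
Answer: $-32230$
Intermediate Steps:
$Q{\left(L \right)} = 5 + 2 L^{2}$ ($Q{\left(L \right)} = \left(L^{2} + L^{2}\right) + 5 = 2 L^{2} + 5 = 5 + 2 L^{2}$)
$c{\left(C \right)} = \left(5 + C\right) \left(5 + 8 C^{2}\right)$ ($c{\left(C \right)} = \left(5 + 2 \left(\left(C + C\right) \left(-1\right)\right)^{2}\right) \left(C + 5\right) = \left(5 + 2 \left(2 C \left(-1\right)\right)^{2}\right) \left(5 + C\right) = \left(5 + 2 \left(- 2 C\right)^{2}\right) \left(5 + C\right) = \left(5 + 2 \cdot 4 C^{2}\right) \left(5 + C\right) = \left(5 + 8 C^{2}\right) \left(5 + C\right) = \left(5 + C\right) \left(5 + 8 C^{2}\right)$)
$c{\left(6 \right)} \left(-10\right) = \left(5 + 6\right) \left(5 + 8 \cdot 6^{2}\right) \left(-10\right) = 11 \left(5 + 8 \cdot 36\right) \left(-10\right) = 11 \left(5 + 288\right) \left(-10\right) = 11 \cdot 293 \left(-10\right) = 3223 \left(-10\right) = -32230$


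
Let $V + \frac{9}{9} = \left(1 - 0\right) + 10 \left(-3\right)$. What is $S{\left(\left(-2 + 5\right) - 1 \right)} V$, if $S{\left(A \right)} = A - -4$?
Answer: $-180$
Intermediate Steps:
$S{\left(A \right)} = 4 + A$ ($S{\left(A \right)} = A + 4 = 4 + A$)
$V = -30$ ($V = -1 + \left(\left(1 - 0\right) + 10 \left(-3\right)\right) = -1 + \left(\left(1 + 0\right) - 30\right) = -1 + \left(1 - 30\right) = -1 - 29 = -30$)
$S{\left(\left(-2 + 5\right) - 1 \right)} V = \left(4 + \left(\left(-2 + 5\right) - 1\right)\right) \left(-30\right) = \left(4 + \left(3 - 1\right)\right) \left(-30\right) = \left(4 + 2\right) \left(-30\right) = 6 \left(-30\right) = -180$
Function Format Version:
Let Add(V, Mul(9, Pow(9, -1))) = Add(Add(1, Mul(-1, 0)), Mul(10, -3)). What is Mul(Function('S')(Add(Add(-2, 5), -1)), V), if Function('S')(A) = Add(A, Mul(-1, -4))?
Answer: -180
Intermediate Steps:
Function('S')(A) = Add(4, A) (Function('S')(A) = Add(A, 4) = Add(4, A))
V = -30 (V = Add(-1, Add(Add(1, Mul(-1, 0)), Mul(10, -3))) = Add(-1, Add(Add(1, 0), -30)) = Add(-1, Add(1, -30)) = Add(-1, -29) = -30)
Mul(Function('S')(Add(Add(-2, 5), -1)), V) = Mul(Add(4, Add(Add(-2, 5), -1)), -30) = Mul(Add(4, Add(3, -1)), -30) = Mul(Add(4, 2), -30) = Mul(6, -30) = -180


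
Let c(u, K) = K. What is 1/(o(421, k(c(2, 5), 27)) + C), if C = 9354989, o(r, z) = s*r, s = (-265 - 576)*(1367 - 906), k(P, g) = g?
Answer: -1/153867132 ≈ -6.4991e-9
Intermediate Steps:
s = -387701 (s = -841*461 = -387701)
o(r, z) = -387701*r
1/(o(421, k(c(2, 5), 27)) + C) = 1/(-387701*421 + 9354989) = 1/(-163222121 + 9354989) = 1/(-153867132) = -1/153867132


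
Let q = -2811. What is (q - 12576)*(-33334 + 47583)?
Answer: -219249363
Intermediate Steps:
(q - 12576)*(-33334 + 47583) = (-2811 - 12576)*(-33334 + 47583) = -15387*14249 = -219249363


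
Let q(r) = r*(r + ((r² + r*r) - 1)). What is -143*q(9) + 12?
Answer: -218778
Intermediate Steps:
q(r) = r*(-1 + r + 2*r²) (q(r) = r*(r + ((r² + r²) - 1)) = r*(r + (2*r² - 1)) = r*(r + (-1 + 2*r²)) = r*(-1 + r + 2*r²))
-143*q(9) + 12 = -1287*(-1 + 9 + 2*9²) + 12 = -1287*(-1 + 9 + 2*81) + 12 = -1287*(-1 + 9 + 162) + 12 = -1287*170 + 12 = -143*1530 + 12 = -218790 + 12 = -218778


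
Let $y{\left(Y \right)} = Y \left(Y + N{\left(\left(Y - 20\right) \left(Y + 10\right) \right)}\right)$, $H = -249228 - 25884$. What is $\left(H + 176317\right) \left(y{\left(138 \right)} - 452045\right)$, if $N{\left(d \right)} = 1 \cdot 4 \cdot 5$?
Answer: $42505659595$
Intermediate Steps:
$H = -275112$ ($H = -249228 - 25884 = -275112$)
$N{\left(d \right)} = 20$ ($N{\left(d \right)} = 4 \cdot 5 = 20$)
$y{\left(Y \right)} = Y \left(20 + Y\right)$ ($y{\left(Y \right)} = Y \left(Y + 20\right) = Y \left(20 + Y\right)$)
$\left(H + 176317\right) \left(y{\left(138 \right)} - 452045\right) = \left(-275112 + 176317\right) \left(138 \left(20 + 138\right) - 452045\right) = - 98795 \left(138 \cdot 158 - 452045\right) = - 98795 \left(21804 - 452045\right) = \left(-98795\right) \left(-430241\right) = 42505659595$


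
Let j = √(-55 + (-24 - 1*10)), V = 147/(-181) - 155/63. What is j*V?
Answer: -37316*I*√89/11403 ≈ -30.872*I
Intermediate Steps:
V = -37316/11403 (V = 147*(-1/181) - 155*1/63 = -147/181 - 155/63 = -37316/11403 ≈ -3.2725)
j = I*√89 (j = √(-55 + (-24 - 10)) = √(-55 - 34) = √(-89) = I*√89 ≈ 9.434*I)
j*V = (I*√89)*(-37316/11403) = -37316*I*√89/11403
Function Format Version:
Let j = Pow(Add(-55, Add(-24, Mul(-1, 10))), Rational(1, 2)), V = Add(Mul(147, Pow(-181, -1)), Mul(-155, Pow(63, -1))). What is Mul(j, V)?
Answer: Mul(Rational(-37316, 11403), I, Pow(89, Rational(1, 2))) ≈ Mul(-30.872, I)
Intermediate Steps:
V = Rational(-37316, 11403) (V = Add(Mul(147, Rational(-1, 181)), Mul(-155, Rational(1, 63))) = Add(Rational(-147, 181), Rational(-155, 63)) = Rational(-37316, 11403) ≈ -3.2725)
j = Mul(I, Pow(89, Rational(1, 2))) (j = Pow(Add(-55, Add(-24, -10)), Rational(1, 2)) = Pow(Add(-55, -34), Rational(1, 2)) = Pow(-89, Rational(1, 2)) = Mul(I, Pow(89, Rational(1, 2))) ≈ Mul(9.4340, I))
Mul(j, V) = Mul(Mul(I, Pow(89, Rational(1, 2))), Rational(-37316, 11403)) = Mul(Rational(-37316, 11403), I, Pow(89, Rational(1, 2)))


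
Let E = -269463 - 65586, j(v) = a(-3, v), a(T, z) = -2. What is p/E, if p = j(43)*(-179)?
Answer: -358/335049 ≈ -0.0010685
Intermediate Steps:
j(v) = -2
p = 358 (p = -2*(-179) = 358)
E = -335049
p/E = 358/(-335049) = 358*(-1/335049) = -358/335049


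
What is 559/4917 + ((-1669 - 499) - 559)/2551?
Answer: -11982650/12543267 ≈ -0.95531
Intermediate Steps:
559/4917 + ((-1669 - 499) - 559)/2551 = 559*(1/4917) + (-2168 - 559)*(1/2551) = 559/4917 - 2727*1/2551 = 559/4917 - 2727/2551 = -11982650/12543267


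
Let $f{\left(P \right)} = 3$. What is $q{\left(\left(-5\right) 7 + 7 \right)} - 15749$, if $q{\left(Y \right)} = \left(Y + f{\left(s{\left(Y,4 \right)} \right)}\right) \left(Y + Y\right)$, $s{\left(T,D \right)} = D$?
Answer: $-14349$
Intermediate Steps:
$q{\left(Y \right)} = 2 Y \left(3 + Y\right)$ ($q{\left(Y \right)} = \left(Y + 3\right) \left(Y + Y\right) = \left(3 + Y\right) 2 Y = 2 Y \left(3 + Y\right)$)
$q{\left(\left(-5\right) 7 + 7 \right)} - 15749 = 2 \left(\left(-5\right) 7 + 7\right) \left(3 + \left(\left(-5\right) 7 + 7\right)\right) - 15749 = 2 \left(-35 + 7\right) \left(3 + \left(-35 + 7\right)\right) - 15749 = 2 \left(-28\right) \left(3 - 28\right) - 15749 = 2 \left(-28\right) \left(-25\right) - 15749 = 1400 - 15749 = -14349$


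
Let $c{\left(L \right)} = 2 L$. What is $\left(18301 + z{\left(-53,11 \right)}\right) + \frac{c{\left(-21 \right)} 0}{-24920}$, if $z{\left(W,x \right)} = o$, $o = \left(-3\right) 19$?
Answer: $18244$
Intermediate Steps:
$o = -57$
$z{\left(W,x \right)} = -57$
$\left(18301 + z{\left(-53,11 \right)}\right) + \frac{c{\left(-21 \right)} 0}{-24920} = \left(18301 - 57\right) + \frac{2 \left(-21\right) 0}{-24920} = 18244 + \left(-42\right) 0 \left(- \frac{1}{24920}\right) = 18244 + 0 \left(- \frac{1}{24920}\right) = 18244 + 0 = 18244$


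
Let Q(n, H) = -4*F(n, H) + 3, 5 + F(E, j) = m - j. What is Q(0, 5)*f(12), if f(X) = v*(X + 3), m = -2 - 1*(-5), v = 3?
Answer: 1395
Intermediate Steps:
m = 3 (m = -2 + 5 = 3)
f(X) = 9 + 3*X (f(X) = 3*(X + 3) = 3*(3 + X) = 9 + 3*X)
F(E, j) = -2 - j (F(E, j) = -5 + (3 - j) = -2 - j)
Q(n, H) = 11 + 4*H (Q(n, H) = -4*(-2 - H) + 3 = (8 + 4*H) + 3 = 11 + 4*H)
Q(0, 5)*f(12) = (11 + 4*5)*(9 + 3*12) = (11 + 20)*(9 + 36) = 31*45 = 1395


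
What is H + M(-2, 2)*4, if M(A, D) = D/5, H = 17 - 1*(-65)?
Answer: 418/5 ≈ 83.600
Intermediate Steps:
H = 82 (H = 17 + 65 = 82)
M(A, D) = D/5 (M(A, D) = D*(1/5) = D/5)
H + M(-2, 2)*4 = 82 + ((1/5)*2)*4 = 82 + (2/5)*4 = 82 + 8/5 = 418/5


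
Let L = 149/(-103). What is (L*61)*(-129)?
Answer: 1172481/103 ≈ 11383.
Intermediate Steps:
L = -149/103 (L = 149*(-1/103) = -149/103 ≈ -1.4466)
(L*61)*(-129) = -149/103*61*(-129) = -9089/103*(-129) = 1172481/103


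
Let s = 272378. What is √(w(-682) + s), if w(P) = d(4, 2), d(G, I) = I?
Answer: 2*√68095 ≈ 521.90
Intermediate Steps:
w(P) = 2
√(w(-682) + s) = √(2 + 272378) = √272380 = 2*√68095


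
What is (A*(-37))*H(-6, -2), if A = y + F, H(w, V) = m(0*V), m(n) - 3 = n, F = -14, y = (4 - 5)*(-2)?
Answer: 1332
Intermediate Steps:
y = 2 (y = -1*(-2) = 2)
m(n) = 3 + n
H(w, V) = 3 (H(w, V) = 3 + 0*V = 3 + 0 = 3)
A = -12 (A = 2 - 14 = -12)
(A*(-37))*H(-6, -2) = -12*(-37)*3 = 444*3 = 1332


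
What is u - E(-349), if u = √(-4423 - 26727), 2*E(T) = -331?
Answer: 331/2 + 5*I*√1246 ≈ 165.5 + 176.49*I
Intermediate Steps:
E(T) = -331/2 (E(T) = (½)*(-331) = -331/2)
u = 5*I*√1246 (u = √(-31150) = 5*I*√1246 ≈ 176.49*I)
u - E(-349) = 5*I*√1246 - 1*(-331/2) = 5*I*√1246 + 331/2 = 331/2 + 5*I*√1246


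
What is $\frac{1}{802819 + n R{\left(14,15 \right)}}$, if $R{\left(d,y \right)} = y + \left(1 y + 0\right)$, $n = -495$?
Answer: $\frac{1}{787969} \approx 1.2691 \cdot 10^{-6}$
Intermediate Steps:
$R{\left(d,y \right)} = 2 y$ ($R{\left(d,y \right)} = y + \left(y + 0\right) = y + y = 2 y$)
$\frac{1}{802819 + n R{\left(14,15 \right)}} = \frac{1}{802819 - 495 \cdot 2 \cdot 15} = \frac{1}{802819 - 14850} = \frac{1}{787969}$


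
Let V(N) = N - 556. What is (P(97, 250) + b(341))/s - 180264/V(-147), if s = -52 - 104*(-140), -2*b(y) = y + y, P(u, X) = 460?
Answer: 70685237/275652 ≈ 256.43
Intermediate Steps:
b(y) = -y (b(y) = -(y + y)/2 = -y)
V(N) = -556 + N
s = 14508 (s = -52 + 14560 = 14508)
(P(97, 250) + b(341))/s - 180264/V(-147) = (460 - 1*341)/14508 - 180264/(-556 - 147) = (460 - 341)*(1/14508) - 180264/(-703) = 119*(1/14508) - 180264*(-1/703) = 119/14508 + 4872/19 = 70685237/275652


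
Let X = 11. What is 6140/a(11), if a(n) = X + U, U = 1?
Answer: 1535/3 ≈ 511.67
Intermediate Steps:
a(n) = 12 (a(n) = 11 + 1 = 12)
6140/a(11) = 6140/12 = 6140*(1/12) = 1535/3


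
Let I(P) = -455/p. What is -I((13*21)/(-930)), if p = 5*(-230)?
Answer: -91/230 ≈ -0.39565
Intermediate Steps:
p = -1150
I(P) = 91/230 (I(P) = -455/(-1150) = -455*(-1/1150) = 91/230)
-I((13*21)/(-930)) = -1*91/230 = -91/230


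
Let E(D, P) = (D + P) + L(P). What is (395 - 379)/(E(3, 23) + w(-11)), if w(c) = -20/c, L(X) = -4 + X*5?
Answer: 176/1527 ≈ 0.11526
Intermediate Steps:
L(X) = -4 + 5*X
E(D, P) = -4 + D + 6*P (E(D, P) = (D + P) + (-4 + 5*P) = -4 + D + 6*P)
(395 - 379)/(E(3, 23) + w(-11)) = (395 - 379)/((-4 + 3 + 6*23) - 20/(-11)) = 16/((-4 + 3 + 138) - 20*(-1/11)) = 16/(137 + 20/11) = 16/(1527/11) = 16*(11/1527) = 176/1527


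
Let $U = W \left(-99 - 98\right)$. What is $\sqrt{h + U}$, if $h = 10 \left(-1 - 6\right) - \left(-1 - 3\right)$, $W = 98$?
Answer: $2 i \sqrt{4843} \approx 139.18 i$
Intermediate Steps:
$h = -66$ ($h = 10 \left(-1 - 6\right) - -4 = 10 \left(-7\right) + 4 = -70 + 4 = -66$)
$U = -19306$ ($U = 98 \left(-99 - 98\right) = 98 \left(-197\right) = -19306$)
$\sqrt{h + U} = \sqrt{-66 - 19306} = \sqrt{-19372} = 2 i \sqrt{4843}$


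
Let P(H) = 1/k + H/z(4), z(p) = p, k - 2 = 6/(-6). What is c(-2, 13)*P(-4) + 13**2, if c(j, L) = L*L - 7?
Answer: 169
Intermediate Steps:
k = 1 (k = 2 + 6/(-6) = 2 + 6*(-1/6) = 2 - 1 = 1)
c(j, L) = -7 + L**2 (c(j, L) = L**2 - 7 = -7 + L**2)
P(H) = 1 + H/4 (P(H) = 1/1 + H/4 = 1*1 + H*(1/4) = 1 + H/4)
c(-2, 13)*P(-4) + 13**2 = (-7 + 13**2)*(1 + (1/4)*(-4)) + 13**2 = (-7 + 169)*(1 - 1) + 169 = 162*0 + 169 = 0 + 169 = 169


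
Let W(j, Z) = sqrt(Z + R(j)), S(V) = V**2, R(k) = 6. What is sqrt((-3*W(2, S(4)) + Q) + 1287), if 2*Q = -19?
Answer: sqrt(5110 - 12*sqrt(22))/2 ≈ 35.545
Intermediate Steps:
Q = -19/2 (Q = (1/2)*(-19) = -19/2 ≈ -9.5000)
W(j, Z) = sqrt(6 + Z) (W(j, Z) = sqrt(Z + 6) = sqrt(6 + Z))
sqrt((-3*W(2, S(4)) + Q) + 1287) = sqrt((-3*sqrt(6 + 4**2) - 19/2) + 1287) = sqrt((-3*sqrt(6 + 16) - 19/2) + 1287) = sqrt((-3*sqrt(22) - 19/2) + 1287) = sqrt((-19/2 - 3*sqrt(22)) + 1287) = sqrt(2555/2 - 3*sqrt(22))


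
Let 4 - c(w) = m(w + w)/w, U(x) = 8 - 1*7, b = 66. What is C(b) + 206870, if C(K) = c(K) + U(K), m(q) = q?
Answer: 206873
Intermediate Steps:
U(x) = 1 (U(x) = 8 - 7 = 1)
c(w) = 2 (c(w) = 4 - (w + w)/w = 4 - 2*w/w = 4 - 1*2 = 4 - 2 = 2)
C(K) = 3 (C(K) = 2 + 1 = 3)
C(b) + 206870 = 3 + 206870 = 206873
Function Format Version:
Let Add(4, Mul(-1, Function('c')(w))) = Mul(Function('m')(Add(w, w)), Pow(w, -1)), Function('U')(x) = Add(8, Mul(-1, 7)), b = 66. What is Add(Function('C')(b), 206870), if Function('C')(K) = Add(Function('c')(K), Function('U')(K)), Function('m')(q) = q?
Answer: 206873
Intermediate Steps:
Function('U')(x) = 1 (Function('U')(x) = Add(8, -7) = 1)
Function('c')(w) = 2 (Function('c')(w) = Add(4, Mul(-1, Mul(Add(w, w), Pow(w, -1)))) = Add(4, Mul(-1, Mul(Mul(2, w), Pow(w, -1)))) = Add(4, Mul(-1, 2)) = Add(4, -2) = 2)
Function('C')(K) = 3 (Function('C')(K) = Add(2, 1) = 3)
Add(Function('C')(b), 206870) = Add(3, 206870) = 206873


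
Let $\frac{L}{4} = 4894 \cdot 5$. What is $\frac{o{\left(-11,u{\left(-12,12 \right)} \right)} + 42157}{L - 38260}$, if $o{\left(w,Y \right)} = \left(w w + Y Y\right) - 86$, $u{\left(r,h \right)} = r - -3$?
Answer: $\frac{3843}{5420} \approx 0.70904$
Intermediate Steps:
$u{\left(r,h \right)} = 3 + r$ ($u{\left(r,h \right)} = r + 3 = 3 + r$)
$L = 97880$ ($L = 4 \cdot 4894 \cdot 5 = 4 \cdot 24470 = 97880$)
$o{\left(w,Y \right)} = -86 + Y^{2} + w^{2}$ ($o{\left(w,Y \right)} = \left(w^{2} + Y^{2}\right) - 86 = \left(Y^{2} + w^{2}\right) - 86 = -86 + Y^{2} + w^{2}$)
$\frac{o{\left(-11,u{\left(-12,12 \right)} \right)} + 42157}{L - 38260} = \frac{\left(-86 + \left(3 - 12\right)^{2} + \left(-11\right)^{2}\right) + 42157}{97880 - 38260} = \frac{\left(-86 + \left(-9\right)^{2} + 121\right) + 42157}{59620} = \left(\left(-86 + 81 + 121\right) + 42157\right) \frac{1}{59620} = \left(116 + 42157\right) \frac{1}{59620} = 42273 \cdot \frac{1}{59620} = \frac{3843}{5420}$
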